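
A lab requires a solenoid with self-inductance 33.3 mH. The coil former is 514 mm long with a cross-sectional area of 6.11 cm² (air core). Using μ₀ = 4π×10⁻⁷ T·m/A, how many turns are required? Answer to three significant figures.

A = 6.11 cm² = 6.110×10^-4 m².
From L = μ₀N²A/ℓ, N = √(Lℓ / (μ₀A)).
N = √[(3.330×10^-2)(0.514) / ((4π×10⁻⁷)×6.110×10^-4)] = √(2.229×10^7) ≈ 4721.5.

N ≈ 4720 turns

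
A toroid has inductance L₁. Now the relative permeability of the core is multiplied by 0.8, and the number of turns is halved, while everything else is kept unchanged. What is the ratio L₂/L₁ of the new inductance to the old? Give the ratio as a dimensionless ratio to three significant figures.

L₂/L₁ = 0.200

For a toroid, L ∝ μᵣN²A/R.
L₂/L₁ = (0.8) × (0.5)^2 = 0.200.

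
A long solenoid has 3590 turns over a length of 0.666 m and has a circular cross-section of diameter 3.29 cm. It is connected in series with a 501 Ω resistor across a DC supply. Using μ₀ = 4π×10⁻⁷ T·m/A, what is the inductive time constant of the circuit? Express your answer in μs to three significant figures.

A = π(d/2)² = π(1.645×10^-2 m)² = 8.501×10^-4 m².
L = μ₀N²A/ℓ = (4π×10⁻⁷)(3590)²(8.501×10^-4)/(0.666) = 2.067×10^-2 H.
τ = L/R = (2.067×10^-2)/(501) = 4.126×10^-5 s.

τ ≈ 41.3 μs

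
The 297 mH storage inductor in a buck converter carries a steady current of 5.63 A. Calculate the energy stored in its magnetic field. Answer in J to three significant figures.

U ≈ 4.71 J

Stored magnetic energy: U = ½LI².
U = ½(0.297 H)(5.63 A)² = 4.707 J.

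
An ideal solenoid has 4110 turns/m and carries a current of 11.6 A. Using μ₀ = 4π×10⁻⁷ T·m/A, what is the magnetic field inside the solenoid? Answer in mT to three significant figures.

Inside a long solenoid, B = μ₀nI.
B = (4π×10⁻⁷)(4.110×10^3 m⁻¹)(11.6 A) = 5.991×10^-2 T.

B ≈ 59.9 mT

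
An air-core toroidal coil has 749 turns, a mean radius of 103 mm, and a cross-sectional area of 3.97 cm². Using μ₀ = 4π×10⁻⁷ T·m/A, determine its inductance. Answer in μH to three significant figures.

For a thin toroid, L = μ₀N²A/(2πR).
L = (4π×10⁻⁷)(749)²(3.970×10^-4) / (2π×0.103 m) = 4.3246×10^-4 H.

L ≈ 432 μH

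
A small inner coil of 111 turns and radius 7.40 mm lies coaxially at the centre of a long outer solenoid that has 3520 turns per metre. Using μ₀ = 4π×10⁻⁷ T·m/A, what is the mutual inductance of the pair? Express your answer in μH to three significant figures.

M ≈ 84.5 μH

The outer solenoid produces a uniform field B₁ = μ₀n₁I₁ across the inner coil,
so the flux linkage is N₂Φ = N₂B₁A₂ = μ₀n₁N₂A₂·I₁, giving M = μ₀n₁N₂A₂.
A₂ = πr² = π(7.400×10^-3 m)² = 1.720×10^-4 m².
M = (4π×10⁻⁷)(3520)(111)(1.720×10^-4) = 8.447×10^-5 H.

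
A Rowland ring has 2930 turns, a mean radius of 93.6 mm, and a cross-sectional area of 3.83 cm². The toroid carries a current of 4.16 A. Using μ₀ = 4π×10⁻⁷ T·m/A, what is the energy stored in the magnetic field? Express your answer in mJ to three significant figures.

L = μ₀N²A/(2πR) = (4π×10⁻⁷)(2930)²(3.830×10^-4)/(2π×9.360×10^-2) = 7.026×10^-3 H.
U = ½LI² = ½(7.026×10^-3)(4.16)² = 6.079×10^-2 J.

U ≈ 60.8 mJ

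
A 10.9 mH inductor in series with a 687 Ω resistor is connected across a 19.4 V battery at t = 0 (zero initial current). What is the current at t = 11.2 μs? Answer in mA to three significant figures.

τ = L/R = 1.090×10^-2/687 = 1.587×10^-5 s; final current I_∞ = ε/R = 19.4/687 = 2.824×10^-2 A.
I(t) = I_∞(1 − e^(−t/τ)) with t/τ = 0.706.
I = (2.824×10^-2)(1 − e^(−0.706)) = 1.430×10^-2 A.

I ≈ 14.3 mA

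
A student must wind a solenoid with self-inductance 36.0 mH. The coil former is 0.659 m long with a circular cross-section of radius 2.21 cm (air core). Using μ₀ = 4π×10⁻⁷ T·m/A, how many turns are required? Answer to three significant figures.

A = πr² = π(2.210×10^-2 m)² = 1.534×10^-3 m².
From L = μ₀N²A/ℓ, N = √(Lℓ / (μ₀A)).
N = √[(3.600×10^-2)(0.659) / ((4π×10⁻⁷)×1.534×10^-3)] = √(1.230×10^7) ≈ 3507.7.

N ≈ 3510 turns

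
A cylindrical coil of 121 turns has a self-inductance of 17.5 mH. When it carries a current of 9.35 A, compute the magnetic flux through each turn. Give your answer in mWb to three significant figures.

From L = NΦ_B/I, the flux per turn is Φ_B = LI/N.
Φ_B = (1.750×10^-2 H)(9.35 A)/121 = 1.352×10^-3 Wb.

Φ_B ≈ 1.35 mWb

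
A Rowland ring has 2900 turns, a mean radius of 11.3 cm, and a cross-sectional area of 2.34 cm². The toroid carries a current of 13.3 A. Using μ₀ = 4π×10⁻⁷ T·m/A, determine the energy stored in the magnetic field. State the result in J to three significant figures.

U ≈ 0.308 J

L = μ₀N²A/(2πR) = (4π×10⁻⁷)(2900)²(2.340×10^-4)/(2π×0.113) = 3.483×10^-3 H.
U = ½LI² = ½(3.483×10^-3)(13.3)² = 0.3081 J.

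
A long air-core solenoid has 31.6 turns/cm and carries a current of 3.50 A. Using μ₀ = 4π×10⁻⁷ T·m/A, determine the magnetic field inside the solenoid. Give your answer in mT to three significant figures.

B ≈ 13.9 mT

Inside a long solenoid, B = μ₀nI.
B = (4π×10⁻⁷)(3.160×10^3 m⁻¹)(3.50 A) = 1.390×10^-2 T.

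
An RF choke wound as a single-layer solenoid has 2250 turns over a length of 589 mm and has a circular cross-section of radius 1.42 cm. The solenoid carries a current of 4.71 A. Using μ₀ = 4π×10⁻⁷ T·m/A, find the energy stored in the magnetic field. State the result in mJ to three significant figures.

A = πr² = π(1.420×10^-2 m)² = 6.3347×10^-4 m².
L = μ₀N²A/ℓ = (4π×10⁻⁷)(2250)²(6.3347×10^-4)/(0.589) = 6.842×10^-3 H.
U = ½LI² = ½(6.842×10^-3)(4.71)² = 7.589×10^-2 J.

U ≈ 75.9 mJ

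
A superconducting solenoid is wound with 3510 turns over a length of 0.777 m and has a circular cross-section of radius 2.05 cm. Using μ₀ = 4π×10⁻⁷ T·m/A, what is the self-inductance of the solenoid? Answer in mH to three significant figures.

A = πr² = π(2.050×10^-2 m)² = 1.320×10^-3 m².
For a long solenoid, L = μ₀N²A/ℓ.
L = (4π×10⁻⁷)(3510)²(1.320×10^-3)/(0.777 m) = 2.631×10^-2 H.

L ≈ 26.3 mH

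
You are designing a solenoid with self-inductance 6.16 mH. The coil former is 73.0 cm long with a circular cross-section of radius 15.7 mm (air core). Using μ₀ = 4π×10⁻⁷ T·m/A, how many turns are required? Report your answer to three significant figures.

A = πr² = π(1.570×10^-2 m)² = 7.744×10^-4 m².
From L = μ₀N²A/ℓ, N = √(Lℓ / (μ₀A)).
N = √[(6.160×10^-3)(0.73) / ((4π×10⁻⁷)×7.744×10^-4)] = √(4.621×10^6) ≈ 2149.7.

N ≈ 2150 turns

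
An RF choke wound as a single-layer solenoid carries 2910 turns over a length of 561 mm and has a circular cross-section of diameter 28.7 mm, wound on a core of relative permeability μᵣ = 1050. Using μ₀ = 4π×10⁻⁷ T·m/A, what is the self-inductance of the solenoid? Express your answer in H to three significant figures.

L ≈ 12.9 H

A = π(d/2)² = π(1.435×10^-2 m)² = 6.469×10^-4 m².
For a long solenoid, L = μ₀μᵣN²A/ℓ.
L = (4π×10⁻⁷)(1050)(2910)²(6.469×10^-4)/(0.561 m) = 12.88 H.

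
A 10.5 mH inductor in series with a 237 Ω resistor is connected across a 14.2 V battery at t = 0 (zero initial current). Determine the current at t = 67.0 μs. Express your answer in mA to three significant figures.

τ = L/R = 1.050×10^-2/237 = 4.430×10^-5 s; final current I_∞ = ε/R = 14.2/237 = 5.992×10^-2 A.
I(t) = I_∞(1 − e^(−t/τ)) with t/τ = 1.512.
I = (5.992×10^-2)(1 − e^(−1.512)) = 4.671×10^-2 A.

I ≈ 46.7 mA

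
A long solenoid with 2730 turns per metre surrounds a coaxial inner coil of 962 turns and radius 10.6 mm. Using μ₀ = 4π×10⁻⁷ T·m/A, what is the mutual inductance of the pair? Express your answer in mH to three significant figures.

M ≈ 1.16 mH

The outer solenoid produces a uniform field B₁ = μ₀n₁I₁ across the inner coil,
so the flux linkage is N₂Φ = N₂B₁A₂ = μ₀n₁N₂A₂·I₁, giving M = μ₀n₁N₂A₂.
A₂ = πr² = π(1.060×10^-2 m)² = 3.530×10^-4 m².
M = (4π×10⁻⁷)(2730)(962)(3.530×10^-4) = 1.16496×10^-3 H.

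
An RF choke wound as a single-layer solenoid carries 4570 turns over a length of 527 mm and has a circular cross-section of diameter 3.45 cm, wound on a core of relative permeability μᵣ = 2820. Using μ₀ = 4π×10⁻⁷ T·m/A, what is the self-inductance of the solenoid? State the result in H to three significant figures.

A = π(d/2)² = π(1.725×10^-2 m)² = 9.348×10^-4 m².
For a long solenoid, L = μ₀μᵣN²A/ℓ.
L = (4π×10⁻⁷)(2820)(4570)²(9.348×10^-4)/(0.527 m) = 131.3 H.

L ≈ 131 H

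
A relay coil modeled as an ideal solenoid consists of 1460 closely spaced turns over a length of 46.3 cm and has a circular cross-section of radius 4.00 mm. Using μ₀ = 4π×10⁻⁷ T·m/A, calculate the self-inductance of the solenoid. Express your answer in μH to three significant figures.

L ≈ 291 μH

A = πr² = π(4.000×10^-3 m)² = 5.027×10^-5 m².
For a long solenoid, L = μ₀N²A/ℓ.
L = (4π×10⁻⁷)(1460)²(5.027×10^-5)/(0.463 m) = 2.908×10^-4 H.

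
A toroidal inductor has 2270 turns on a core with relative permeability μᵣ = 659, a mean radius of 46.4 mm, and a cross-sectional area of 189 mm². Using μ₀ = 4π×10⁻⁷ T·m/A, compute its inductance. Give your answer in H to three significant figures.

L ≈ 2.77 H

For a thin toroid, L = μ₀μᵣN²A/(2πR).
L = (4π×10⁻⁷)(659)(2270)²(1.890×10^-4) / (2π×4.640×10^-2 m) = 2.766 H.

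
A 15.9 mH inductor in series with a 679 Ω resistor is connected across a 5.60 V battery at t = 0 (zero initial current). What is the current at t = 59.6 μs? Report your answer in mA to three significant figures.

I ≈ 7.60 mA

τ = L/R = 1.590×10^-2/679 = 2.342×10^-5 s; final current I_∞ = ε/R = 5.60/679 = 8.247×10^-3 A.
I(t) = I_∞(1 − e^(−t/τ)) with t/τ = 2.545.
I = (8.247×10^-3)(1 − e^(−2.545)) = 7.600×10^-3 A.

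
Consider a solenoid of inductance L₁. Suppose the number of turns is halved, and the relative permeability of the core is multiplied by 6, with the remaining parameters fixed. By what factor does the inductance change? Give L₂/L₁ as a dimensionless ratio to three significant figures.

L₂/L₁ = 1.50

For a solenoid, L ∝ μᵣN²A/ℓ.
L₂/L₁ = (0.5)^2 × (6) = 1.50.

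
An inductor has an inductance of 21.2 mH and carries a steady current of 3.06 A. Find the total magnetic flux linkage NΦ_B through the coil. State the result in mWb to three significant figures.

From L = NΦ_B/I, the flux linkage is NΦ_B = LI.
NΦ_B = (2.120×10^-2 H)(3.06 A) = 6.487×10^-2 Wb.

NΦ_B ≈ 64.9 mWb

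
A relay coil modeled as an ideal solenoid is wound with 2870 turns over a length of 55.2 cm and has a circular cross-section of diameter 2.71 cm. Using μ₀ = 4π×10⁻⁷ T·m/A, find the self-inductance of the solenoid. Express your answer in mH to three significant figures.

A = π(d/2)² = π(1.355×10^-2 m)² = 5.768×10^-4 m².
For a long solenoid, L = μ₀N²A/ℓ.
L = (4π×10⁻⁷)(2870)²(5.768×10^-4)/(0.552 m) = 1.082×10^-2 H.

L ≈ 10.8 mH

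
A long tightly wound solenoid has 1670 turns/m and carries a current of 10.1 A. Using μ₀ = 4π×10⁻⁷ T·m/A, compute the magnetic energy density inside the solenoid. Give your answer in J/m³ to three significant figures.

u ≈ 179 J/m³

B = μ₀nI = (4π×10⁻⁷)(1.670×10^3)(10.1) = 2.120×10^-2 T.
u = B²/(2μ₀) = (2.120×10^-2)²/(2×4π×10⁻⁷) = 178.8 J/m³.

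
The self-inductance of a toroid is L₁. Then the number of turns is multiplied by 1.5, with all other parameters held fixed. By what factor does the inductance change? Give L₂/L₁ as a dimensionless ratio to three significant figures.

L₂/L₁ = 2.25

For a toroid, L ∝ μᵣN²A/R.
L₂/L₁ = (1.5)^2 = 2.25.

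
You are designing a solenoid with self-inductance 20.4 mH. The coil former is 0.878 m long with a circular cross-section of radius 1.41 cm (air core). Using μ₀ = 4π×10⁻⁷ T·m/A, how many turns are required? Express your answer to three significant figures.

N ≈ 4780 turns

A = πr² = π(1.410×10^-2 m)² = 6.246×10^-4 m².
From L = μ₀N²A/ℓ, N = √(Lℓ / (μ₀A)).
N = √[(2.040×10^-2)(0.878) / ((4π×10⁻⁷)×6.246×10^-4)] = √(2.282×10^7) ≈ 4777.1.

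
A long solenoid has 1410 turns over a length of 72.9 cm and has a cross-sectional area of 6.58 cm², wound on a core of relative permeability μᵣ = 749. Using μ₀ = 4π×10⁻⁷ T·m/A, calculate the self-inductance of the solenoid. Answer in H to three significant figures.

L ≈ 1.69 H

A = 6.58 cm² = 6.580×10^-4 m².
For a long solenoid, L = μ₀μᵣN²A/ℓ.
L = (4π×10⁻⁷)(749)(1410)²(6.580×10^-4)/(0.729 m) = 1.689 H.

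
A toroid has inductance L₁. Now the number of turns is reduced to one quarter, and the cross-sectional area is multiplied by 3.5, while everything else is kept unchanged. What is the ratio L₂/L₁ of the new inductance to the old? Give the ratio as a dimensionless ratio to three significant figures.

For a toroid, L ∝ μᵣN²A/R.
L₂/L₁ = (0.25)^2 × (3.5) = 0.219.

L₂/L₁ = 0.219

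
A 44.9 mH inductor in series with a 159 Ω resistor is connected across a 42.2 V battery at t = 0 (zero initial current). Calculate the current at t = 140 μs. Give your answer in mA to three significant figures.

I ≈ 104 mA

τ = L/R = 4.490×10^-2/159 = 2.824×10^-4 s; final current I_∞ = ε/R = 42.2/159 = 0.2654 A.
I(t) = I_∞(1 − e^(−t/τ)) with t/τ = 0.496.
I = (0.2654)(1 − e^(−0.496)) = 0.1037 A.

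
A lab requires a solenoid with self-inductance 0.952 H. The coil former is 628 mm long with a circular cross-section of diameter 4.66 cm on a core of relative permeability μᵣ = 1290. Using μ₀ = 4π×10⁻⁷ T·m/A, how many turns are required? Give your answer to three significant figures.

A = π(d/2)² = π(2.330×10^-2 m)² = 1.706×10^-3 m².
From L = μ₀μᵣN²A/ℓ, N = √(Lℓ / (μ₀μᵣA)).
N = √[(0.952)(0.628) / ((4π×10⁻⁷)(1290)×1.706×10^-3)] = √(2.162×10^5) ≈ 465.0.

N ≈ 465 turns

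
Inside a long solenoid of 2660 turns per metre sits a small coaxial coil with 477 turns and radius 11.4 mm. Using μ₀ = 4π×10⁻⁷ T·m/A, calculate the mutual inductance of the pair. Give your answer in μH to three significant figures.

M ≈ 651 μH

The outer solenoid produces a uniform field B₁ = μ₀n₁I₁ across the inner coil,
so the flux linkage is N₂Φ = N₂B₁A₂ = μ₀n₁N₂A₂·I₁, giving M = μ₀n₁N₂A₂.
A₂ = πr² = π(1.140×10^-2 m)² = 4.083×10^-4 m².
M = (4π×10⁻⁷)(2660)(477)(4.083×10^-4) = 6.510×10^-4 H.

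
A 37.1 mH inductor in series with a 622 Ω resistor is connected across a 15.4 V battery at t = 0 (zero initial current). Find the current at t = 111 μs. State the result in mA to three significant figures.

τ = L/R = 3.710×10^-2/622 = 5.9646×10^-5 s; final current I_∞ = ε/R = 15.4/622 = 2.476×10^-2 A.
I(t) = I_∞(1 − e^(−t/τ)) with t/τ = 1.861.
I = (2.476×10^-2)(1 − e^(−1.861)) = 2.091×10^-2 A.

I ≈ 20.9 mA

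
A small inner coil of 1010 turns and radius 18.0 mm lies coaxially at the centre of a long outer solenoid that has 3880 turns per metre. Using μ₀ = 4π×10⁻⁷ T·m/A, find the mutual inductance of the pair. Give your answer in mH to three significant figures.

The outer solenoid produces a uniform field B₁ = μ₀n₁I₁ across the inner coil,
so the flux linkage is N₂Φ = N₂B₁A₂ = μ₀n₁N₂A₂·I₁, giving M = μ₀n₁N₂A₂.
A₂ = πr² = π(1.800×10^-2 m)² = 1.018×10^-3 m².
M = (4π×10⁻⁷)(3880)(1010)(1.018×10^-3) = 5.013×10^-3 H.

M ≈ 5.01 mH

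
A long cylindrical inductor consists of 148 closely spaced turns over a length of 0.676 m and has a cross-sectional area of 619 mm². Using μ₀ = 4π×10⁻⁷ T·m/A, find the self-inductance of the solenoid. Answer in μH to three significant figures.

L ≈ 25.2 μH

A = 619 mm² = 6.190×10^-4 m².
For a long solenoid, L = μ₀N²A/ℓ.
L = (4π×10⁻⁷)(148)²(6.190×10^-4)/(0.676 m) = 2.520×10^-5 H.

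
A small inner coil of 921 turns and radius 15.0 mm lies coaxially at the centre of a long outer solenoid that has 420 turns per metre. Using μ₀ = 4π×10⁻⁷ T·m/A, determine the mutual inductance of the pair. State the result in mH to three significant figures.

M ≈ 0.344 mH

The outer solenoid produces a uniform field B₁ = μ₀n₁I₁ across the inner coil,
so the flux linkage is N₂Φ = N₂B₁A₂ = μ₀n₁N₂A₂·I₁, giving M = μ₀n₁N₂A₂.
A₂ = πr² = π(1.500×10^-2 m)² = 7.069×10^-4 m².
M = (4π×10⁻⁷)(420)(921)(7.069×10^-4) = 3.436×10^-4 H.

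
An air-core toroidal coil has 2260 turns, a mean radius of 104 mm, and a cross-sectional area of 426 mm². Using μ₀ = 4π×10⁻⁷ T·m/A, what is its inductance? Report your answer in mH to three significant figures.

For a thin toroid, L = μ₀N²A/(2πR).
L = (4π×10⁻⁷)(2260)²(4.260×10^-4) / (2π×0.104 m) = 4.184×10^-3 H.

L ≈ 4.18 mH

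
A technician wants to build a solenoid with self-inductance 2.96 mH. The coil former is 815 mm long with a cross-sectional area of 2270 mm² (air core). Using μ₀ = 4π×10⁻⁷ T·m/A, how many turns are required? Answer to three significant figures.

N ≈ 920 turns

A = 2270 mm² = 2.270×10^-3 m².
From L = μ₀N²A/ℓ, N = √(Lℓ / (μ₀A)).
N = √[(2.960×10^-3)(0.815) / ((4π×10⁻⁷)×2.270×10^-3)] = √(8.457×10^5) ≈ 919.6.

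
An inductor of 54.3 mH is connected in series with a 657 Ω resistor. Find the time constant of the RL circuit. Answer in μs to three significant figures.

τ = L/R = (5.430×10^-2 H)/(657 Ω) = 8.2648×10^-5 s.

τ ≈ 82.6 μs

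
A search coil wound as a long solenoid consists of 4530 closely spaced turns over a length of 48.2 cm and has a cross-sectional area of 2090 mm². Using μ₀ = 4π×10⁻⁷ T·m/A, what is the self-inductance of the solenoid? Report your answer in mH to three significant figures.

L ≈ 112 mH

A = 2090 mm² = 2.090×10^-3 m².
For a long solenoid, L = μ₀N²A/ℓ.
L = (4π×10⁻⁷)(4530)²(2.090×10^-3)/(0.482 m) = 0.1118 H.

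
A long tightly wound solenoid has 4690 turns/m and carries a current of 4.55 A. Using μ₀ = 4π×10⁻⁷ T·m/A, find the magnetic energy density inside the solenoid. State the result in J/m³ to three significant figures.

B = μ₀nI = (4π×10⁻⁷)(4.690×10^3)(4.55) = 2.682×10^-2 T.
u = B²/(2μ₀) = (2.682×10^-2)²/(2×4π×10⁻⁷) = 286.1 J/m³.

u ≈ 286 J/m³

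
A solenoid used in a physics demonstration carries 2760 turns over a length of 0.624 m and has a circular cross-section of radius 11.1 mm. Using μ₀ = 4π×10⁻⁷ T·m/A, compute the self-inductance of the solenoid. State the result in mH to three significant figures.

L ≈ 5.94 mH

A = πr² = π(1.110×10^-2 m)² = 3.871×10^-4 m².
For a long solenoid, L = μ₀N²A/ℓ.
L = (4π×10⁻⁷)(2760)²(3.871×10^-4)/(0.624 m) = 5.938×10^-3 H.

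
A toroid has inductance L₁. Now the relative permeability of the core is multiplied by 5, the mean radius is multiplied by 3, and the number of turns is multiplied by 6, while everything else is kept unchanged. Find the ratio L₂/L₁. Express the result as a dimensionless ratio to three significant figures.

L₂/L₁ = 60.0

For a toroid, L ∝ μᵣN²A/R.
L₂/L₁ = (5) × (3)^-1 × (6)^2 = 60.0.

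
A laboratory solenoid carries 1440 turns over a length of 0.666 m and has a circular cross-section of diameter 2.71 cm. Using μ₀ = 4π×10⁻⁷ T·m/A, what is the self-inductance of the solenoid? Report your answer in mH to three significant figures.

A = π(d/2)² = π(1.355×10^-2 m)² = 5.768×10^-4 m².
For a long solenoid, L = μ₀N²A/ℓ.
L = (4π×10⁻⁷)(1440)²(5.768×10^-4)/(0.666 m) = 2.257×10^-3 H.

L ≈ 2.26 mH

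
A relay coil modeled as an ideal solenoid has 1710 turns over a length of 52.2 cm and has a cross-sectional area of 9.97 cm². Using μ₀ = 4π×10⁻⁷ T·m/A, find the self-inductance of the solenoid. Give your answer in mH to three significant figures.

A = 9.97 cm² = 9.970×10^-4 m².
For a long solenoid, L = μ₀N²A/ℓ.
L = (4π×10⁻⁷)(1710)²(9.970×10^-4)/(0.522 m) = 7.018×10^-3 H.

L ≈ 7.02 mH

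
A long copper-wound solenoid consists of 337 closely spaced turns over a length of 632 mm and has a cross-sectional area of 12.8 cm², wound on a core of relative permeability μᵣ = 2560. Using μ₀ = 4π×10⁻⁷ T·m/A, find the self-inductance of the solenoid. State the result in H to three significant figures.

A = 12.8 cm² = 1.280×10^-3 m².
For a long solenoid, L = μ₀μᵣN²A/ℓ.
L = (4π×10⁻⁷)(2560)(337)²(1.280×10^-3)/(0.632 m) = 0.74 H.

L ≈ 0.740 H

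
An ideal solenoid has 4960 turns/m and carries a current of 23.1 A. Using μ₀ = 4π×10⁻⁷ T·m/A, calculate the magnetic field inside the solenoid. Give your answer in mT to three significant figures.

B ≈ 144 mT

Inside a long solenoid, B = μ₀nI.
B = (4π×10⁻⁷)(4.960×10^3 m⁻¹)(23.1 A) = 0.144 T.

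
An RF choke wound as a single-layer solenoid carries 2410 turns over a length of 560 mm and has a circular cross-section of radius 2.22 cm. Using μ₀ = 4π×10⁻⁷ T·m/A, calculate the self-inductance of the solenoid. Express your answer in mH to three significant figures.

A = πr² = π(2.220×10^-2 m)² = 1.548×10^-3 m².
For a long solenoid, L = μ₀N²A/ℓ.
L = (4π×10⁻⁷)(2410)²(1.548×10^-3)/(0.56 m) = 2.018×10^-2 H.

L ≈ 20.2 mH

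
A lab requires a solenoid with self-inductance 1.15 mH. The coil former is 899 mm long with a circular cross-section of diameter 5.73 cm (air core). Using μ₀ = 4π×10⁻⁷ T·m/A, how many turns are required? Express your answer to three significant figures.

A = π(d/2)² = π(2.865×10^-2 m)² = 2.579×10^-3 m².
From L = μ₀N²A/ℓ, N = √(Lℓ / (μ₀A)).
N = √[(1.150×10^-3)(0.899) / ((4π×10⁻⁷)×2.579×10^-3)] = √(3.190×10^5) ≈ 564.8.

N ≈ 565 turns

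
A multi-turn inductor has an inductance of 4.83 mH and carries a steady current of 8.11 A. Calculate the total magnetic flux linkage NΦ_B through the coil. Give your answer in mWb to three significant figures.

NΦ_B ≈ 39.2 mWb

From L = NΦ_B/I, the flux linkage is NΦ_B = LI.
NΦ_B = (4.830×10^-3 H)(8.11 A) = 3.917×10^-2 Wb.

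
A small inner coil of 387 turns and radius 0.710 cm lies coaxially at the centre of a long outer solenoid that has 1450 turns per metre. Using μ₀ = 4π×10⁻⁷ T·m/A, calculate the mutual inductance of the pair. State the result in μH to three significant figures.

The outer solenoid produces a uniform field B₁ = μ₀n₁I₁ across the inner coil,
so the flux linkage is N₂Φ = N₂B₁A₂ = μ₀n₁N₂A₂·I₁, giving M = μ₀n₁N₂A₂.
A₂ = πr² = π(7.100×10^-3 m)² = 1.584×10^-4 m².
M = (4π×10⁻⁷)(1450)(387)(1.584×10^-4) = 1.117×10^-4 H.

M ≈ 112 μH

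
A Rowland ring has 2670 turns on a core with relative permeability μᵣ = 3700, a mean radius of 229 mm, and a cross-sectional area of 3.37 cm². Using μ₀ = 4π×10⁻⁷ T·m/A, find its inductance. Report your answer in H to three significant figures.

L ≈ 7.76 H

For a thin toroid, L = μ₀μᵣN²A/(2πR).
L = (4π×10⁻⁷)(3700)(2670)²(3.370×10^-4) / (2π×0.229 m) = 7.763 H.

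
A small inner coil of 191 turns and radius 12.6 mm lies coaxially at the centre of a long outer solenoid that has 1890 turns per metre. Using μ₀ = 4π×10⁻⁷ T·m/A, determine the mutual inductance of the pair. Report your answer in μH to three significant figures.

The outer solenoid produces a uniform field B₁ = μ₀n₁I₁ across the inner coil,
so the flux linkage is N₂Φ = N₂B₁A₂ = μ₀n₁N₂A₂·I₁, giving M = μ₀n₁N₂A₂.
A₂ = πr² = π(1.260×10^-2 m)² = 4.988×10^-4 m².
M = (4π×10⁻⁷)(1890)(191)(4.988×10^-4) = 2.263×10^-4 H.

M ≈ 226 μH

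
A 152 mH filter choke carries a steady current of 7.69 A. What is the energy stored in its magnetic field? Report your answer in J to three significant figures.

U ≈ 4.49 J

Stored magnetic energy: U = ½LI².
U = ½(0.152 H)(7.69 A)² = 4.494 J.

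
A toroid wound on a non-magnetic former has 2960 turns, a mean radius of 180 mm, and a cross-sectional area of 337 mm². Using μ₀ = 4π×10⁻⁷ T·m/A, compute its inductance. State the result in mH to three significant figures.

L ≈ 3.28 mH

For a thin toroid, L = μ₀N²A/(2πR).
L = (4π×10⁻⁷)(2960)²(3.370×10^-4) / (2π×0.18 m) = 3.281×10^-3 H.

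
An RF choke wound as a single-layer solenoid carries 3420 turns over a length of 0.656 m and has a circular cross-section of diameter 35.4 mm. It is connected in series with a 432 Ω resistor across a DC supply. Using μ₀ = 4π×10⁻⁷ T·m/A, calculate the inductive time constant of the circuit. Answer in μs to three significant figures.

τ ≈ 51.0 μs

A = π(d/2)² = π(1.770×10^-2 m)² = 9.842×10^-4 m².
L = μ₀N²A/ℓ = (4π×10⁻⁷)(3420)²(9.842×10^-4)/(0.656) = 2.205×10^-2 H.
τ = L/R = (2.205×10^-2)/(432) = 5.1047×10^-5 s.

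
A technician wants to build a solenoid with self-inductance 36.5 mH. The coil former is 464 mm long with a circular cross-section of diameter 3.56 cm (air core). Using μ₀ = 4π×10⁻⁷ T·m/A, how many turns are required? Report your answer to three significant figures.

N ≈ 3680 turns

A = π(d/2)² = π(1.780×10^-2 m)² = 9.954×10^-4 m².
From L = μ₀N²A/ℓ, N = √(Lℓ / (μ₀A)).
N = √[(3.650×10^-2)(0.464) / ((4π×10⁻⁷)×9.954×10^-4)] = √(1.354×10^7) ≈ 3679.6.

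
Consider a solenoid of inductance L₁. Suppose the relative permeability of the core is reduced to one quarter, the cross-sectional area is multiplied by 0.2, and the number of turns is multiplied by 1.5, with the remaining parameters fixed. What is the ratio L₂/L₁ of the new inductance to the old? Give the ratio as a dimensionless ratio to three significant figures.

L₂/L₁ = 0.113

For a solenoid, L ∝ μᵣN²A/ℓ.
L₂/L₁ = (0.25) × (0.2) × (1.5)^2 = 0.113.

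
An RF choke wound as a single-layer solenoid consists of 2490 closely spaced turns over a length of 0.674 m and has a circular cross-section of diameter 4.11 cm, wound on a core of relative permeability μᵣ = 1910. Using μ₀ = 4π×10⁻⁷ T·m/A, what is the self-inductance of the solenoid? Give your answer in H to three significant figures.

A = π(d/2)² = π(2.055×10^-2 m)² = 1.327×10^-3 m².
For a long solenoid, L = μ₀μᵣN²A/ℓ.
L = (4π×10⁻⁷)(1910)(2490)²(1.327×10^-3)/(0.674 m) = 29.29 H.

L ≈ 29.3 H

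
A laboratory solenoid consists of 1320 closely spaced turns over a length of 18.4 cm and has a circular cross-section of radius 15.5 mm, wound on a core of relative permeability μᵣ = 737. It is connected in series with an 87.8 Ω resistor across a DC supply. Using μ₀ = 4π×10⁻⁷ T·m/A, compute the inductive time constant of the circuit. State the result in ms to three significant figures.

A = πr² = π(1.550×10^-2 m)² = 7.548×10^-4 m².
L = μ₀μᵣN²A/ℓ = (4π×10⁻⁷)(737)(1320)²(7.548×10^-4)/(0.184) = 6.619 H.
τ = L/R = (6.619)/(87.8) = 7.539×10^-2 s.

τ ≈ 75.4 ms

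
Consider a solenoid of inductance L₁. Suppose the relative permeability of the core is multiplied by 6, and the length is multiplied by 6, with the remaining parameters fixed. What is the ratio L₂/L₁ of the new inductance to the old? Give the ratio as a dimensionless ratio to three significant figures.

L₂/L₁ = 1.00

For a solenoid, L ∝ μᵣN²A/ℓ.
L₂/L₁ = (6) × (6)^-1 = 1.00.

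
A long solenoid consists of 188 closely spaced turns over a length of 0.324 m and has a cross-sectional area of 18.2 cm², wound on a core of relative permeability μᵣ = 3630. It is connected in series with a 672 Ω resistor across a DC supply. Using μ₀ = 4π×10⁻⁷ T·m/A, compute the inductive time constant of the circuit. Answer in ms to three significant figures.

τ ≈ 1.35 ms

A = 18.2 cm² = 1.820×10^-3 m².
L = μ₀μᵣN²A/ℓ = (4π×10⁻⁷)(3630)(188)²(1.820×10^-3)/(0.324) = 0.9056 H.
τ = L/R = (0.9056)/(672) = 1.348×10^-3 s.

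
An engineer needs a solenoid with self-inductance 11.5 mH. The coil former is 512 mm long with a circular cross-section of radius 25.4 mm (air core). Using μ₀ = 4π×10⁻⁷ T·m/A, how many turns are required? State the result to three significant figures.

A = πr² = π(2.540×10^-2 m)² = 2.027×10^-3 m².
From L = μ₀N²A/ℓ, N = √(Lℓ / (μ₀A)).
N = √[(1.150×10^-2)(0.512) / ((4π×10⁻⁷)×2.027×10^-3)] = √(2.312×10^6) ≈ 1520.4.

N ≈ 1520 turns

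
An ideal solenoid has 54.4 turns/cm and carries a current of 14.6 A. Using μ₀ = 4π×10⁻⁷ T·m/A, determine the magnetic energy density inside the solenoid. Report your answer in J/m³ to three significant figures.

B = μ₀nI = (4π×10⁻⁷)(5.440×10^3)(14.6) = 9.981×10^-2 T.
u = B²/(2μ₀) = (9.981×10^-2)²/(2×4π×10⁻⁷) = 3.964×10^3 J/m³.

u ≈ 3960 J/m³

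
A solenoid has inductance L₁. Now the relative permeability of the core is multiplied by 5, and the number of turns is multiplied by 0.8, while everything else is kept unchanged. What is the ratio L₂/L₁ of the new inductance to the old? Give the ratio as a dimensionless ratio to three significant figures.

L₂/L₁ = 3.20

For a solenoid, L ∝ μᵣN²A/ℓ.
L₂/L₁ = (5) × (0.8)^2 = 3.20.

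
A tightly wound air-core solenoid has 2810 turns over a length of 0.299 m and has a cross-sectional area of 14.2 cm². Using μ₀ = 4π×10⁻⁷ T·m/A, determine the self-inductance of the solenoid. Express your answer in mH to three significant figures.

L ≈ 47.1 mH

A = 14.2 cm² = 1.420×10^-3 m².
For a long solenoid, L = μ₀N²A/ℓ.
L = (4π×10⁻⁷)(2810)²(1.420×10^-3)/(0.299 m) = 4.712×10^-2 H.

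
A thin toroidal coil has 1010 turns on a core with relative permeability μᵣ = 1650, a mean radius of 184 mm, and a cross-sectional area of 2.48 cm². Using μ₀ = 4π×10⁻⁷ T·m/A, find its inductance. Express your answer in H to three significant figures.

For a thin toroid, L = μ₀μᵣN²A/(2πR).
L = (4π×10⁻⁷)(1650)(1010)²(2.480×10^-4) / (2π×0.184 m) = 0.4537 H.

L ≈ 0.454 H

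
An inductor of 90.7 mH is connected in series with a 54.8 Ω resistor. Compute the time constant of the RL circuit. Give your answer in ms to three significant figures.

τ ≈ 1.66 ms

τ = L/R = (9.070×10^-2 H)/(54.8 Ω) = 1.655×10^-3 s.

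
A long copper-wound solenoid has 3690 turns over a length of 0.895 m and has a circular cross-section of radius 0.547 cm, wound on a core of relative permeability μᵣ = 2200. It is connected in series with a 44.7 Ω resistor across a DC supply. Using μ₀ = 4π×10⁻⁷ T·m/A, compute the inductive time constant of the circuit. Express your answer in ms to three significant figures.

τ ≈ 88.4 ms

A = πr² = π(5.470×10^-3 m)² = 9.400×10^-5 m².
L = μ₀μᵣN²A/ℓ = (4π×10⁻⁷)(2200)(3690)²(9.400×10^-5)/(0.895) = 3.954 H.
τ = L/R = (3.954)/(44.7) = 8.8446×10^-2 s.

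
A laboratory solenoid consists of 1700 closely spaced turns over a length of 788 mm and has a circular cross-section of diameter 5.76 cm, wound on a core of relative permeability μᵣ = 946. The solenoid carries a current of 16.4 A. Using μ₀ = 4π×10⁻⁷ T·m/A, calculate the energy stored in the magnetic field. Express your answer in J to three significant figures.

A = π(d/2)² = π(2.880×10^-2 m)² = 2.606×10^-3 m².
L = μ₀μᵣN²A/ℓ = (4π×10⁻⁷)(946)(1700)²(2.606×10^-3)/(0.788) = 11.36 H.
U = ½LI² = ½(11.36)(16.4)² = 1.528×10^3 J.

U ≈ 1530 J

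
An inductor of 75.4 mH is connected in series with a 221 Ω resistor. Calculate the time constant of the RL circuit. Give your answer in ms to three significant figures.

τ ≈ 0.341 ms

τ = L/R = (7.540×10^-2 H)/(221 Ω) = 3.412×10^-4 s.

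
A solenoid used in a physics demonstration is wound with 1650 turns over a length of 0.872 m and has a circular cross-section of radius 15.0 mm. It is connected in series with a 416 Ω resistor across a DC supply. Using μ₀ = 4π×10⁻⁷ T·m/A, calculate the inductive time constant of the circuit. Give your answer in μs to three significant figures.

τ ≈ 6.67 μs

A = πr² = π(1.500×10^-2 m)² = 7.069×10^-4 m².
L = μ₀N²A/ℓ = (4π×10⁻⁷)(1650)²(7.069×10^-4)/(0.872) = 2.773×10^-3 H.
τ = L/R = (2.773×10^-3)/(416) = 6.667×10^-6 s.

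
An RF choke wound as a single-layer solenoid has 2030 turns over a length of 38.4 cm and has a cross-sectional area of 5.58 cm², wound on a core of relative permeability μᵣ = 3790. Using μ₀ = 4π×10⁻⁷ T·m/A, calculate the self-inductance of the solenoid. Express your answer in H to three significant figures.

L ≈ 28.5 H

A = 5.58 cm² = 5.580×10^-4 m².
For a long solenoid, L = μ₀μᵣN²A/ℓ.
L = (4π×10⁻⁷)(3790)(2030)²(5.580×10^-4)/(0.384 m) = 28.52 H.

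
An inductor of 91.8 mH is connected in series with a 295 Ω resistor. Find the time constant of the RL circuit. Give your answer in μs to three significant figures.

τ = L/R = (9.180×10^-2 H)/(295 Ω) = 3.112×10^-4 s.

τ ≈ 311 μs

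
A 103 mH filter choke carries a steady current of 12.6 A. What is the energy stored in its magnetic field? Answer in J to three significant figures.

U ≈ 8.18 J

Stored magnetic energy: U = ½LI².
U = ½(0.103 H)(12.6 A)² = 8.176 J.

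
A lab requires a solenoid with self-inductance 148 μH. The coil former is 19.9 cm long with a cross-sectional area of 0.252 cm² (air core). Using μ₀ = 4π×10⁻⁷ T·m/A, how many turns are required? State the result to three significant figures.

N ≈ 964 turns

A = 0.252 cm² = 2.520×10^-5 m².
From L = μ₀N²A/ℓ, N = √(Lℓ / (μ₀A)).
N = √[(1.480×10^-4)(0.199) / ((4π×10⁻⁷)×2.520×10^-5)] = √(9.300×10^5) ≈ 964.4.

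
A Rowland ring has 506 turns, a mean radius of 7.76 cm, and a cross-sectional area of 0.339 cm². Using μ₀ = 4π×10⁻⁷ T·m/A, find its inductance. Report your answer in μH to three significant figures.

For a thin toroid, L = μ₀N²A/(2πR).
L = (4π×10⁻⁷)(506)²(3.390×10^-5) / (2π×7.760×10^-2 m) = 2.237×10^-5 H.

L ≈ 22.4 μH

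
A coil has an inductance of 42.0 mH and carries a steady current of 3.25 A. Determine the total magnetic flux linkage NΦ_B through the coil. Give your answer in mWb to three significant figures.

From L = NΦ_B/I, the flux linkage is NΦ_B = LI.
NΦ_B = (4.200×10^-2 H)(3.25 A) = 0.1365 Wb.

NΦ_B ≈ 137 mWb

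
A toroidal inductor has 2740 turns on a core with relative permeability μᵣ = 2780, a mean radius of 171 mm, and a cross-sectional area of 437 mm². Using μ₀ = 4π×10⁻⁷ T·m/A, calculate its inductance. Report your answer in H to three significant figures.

For a thin toroid, L = μ₀μᵣN²A/(2πR).
L = (4π×10⁻⁷)(2780)(2740)²(4.370×10^-4) / (2π×0.171 m) = 10.67 H.

L ≈ 10.7 H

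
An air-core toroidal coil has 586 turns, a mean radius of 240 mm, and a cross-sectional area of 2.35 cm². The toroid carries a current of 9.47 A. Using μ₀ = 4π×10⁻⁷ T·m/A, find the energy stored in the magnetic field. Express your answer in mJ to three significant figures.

L = μ₀N²A/(2πR) = (4π×10⁻⁷)(586)²(2.350×10^-4)/(2π×0.24) = 6.7248×10^-5 H.
U = ½LI² = ½(6.7248×10^-5)(9.47)² = 3.015×10^-3 J.

U ≈ 3.02 mJ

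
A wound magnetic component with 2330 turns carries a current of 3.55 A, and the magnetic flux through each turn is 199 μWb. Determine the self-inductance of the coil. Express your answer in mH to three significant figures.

Self-inductance is defined by L = NΦ_B/I (flux linkage over current).
L = (2330)(1.990×10^-4 Wb)/(3.55 A) = 0.1306 H.

L ≈ 131 mH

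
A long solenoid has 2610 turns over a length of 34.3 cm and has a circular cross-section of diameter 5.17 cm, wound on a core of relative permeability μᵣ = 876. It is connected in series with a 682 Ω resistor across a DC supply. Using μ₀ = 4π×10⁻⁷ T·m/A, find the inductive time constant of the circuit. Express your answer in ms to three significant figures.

τ ≈ 67.3 ms

A = π(d/2)² = π(2.585×10^-2 m)² = 2.099×10^-3 m².
L = μ₀μᵣN²A/ℓ = (4π×10⁻⁷)(876)(2610)²(2.099×10^-3)/(0.343) = 45.9 H.
τ = L/R = (45.9)/(682) = 6.730×10^-2 s.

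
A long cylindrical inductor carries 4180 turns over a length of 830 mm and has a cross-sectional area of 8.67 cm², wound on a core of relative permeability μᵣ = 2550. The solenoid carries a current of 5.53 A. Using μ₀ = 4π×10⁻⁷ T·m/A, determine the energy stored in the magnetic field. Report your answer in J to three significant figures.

A = 8.67 cm² = 8.670×10^-4 m².
L = μ₀μᵣN²A/ℓ = (4π×10⁻⁷)(2550)(4180)²(8.670×10^-4)/(0.83) = 58.48 H.
U = ½LI² = ½(58.48)(5.53)² = 894.3 J.

U ≈ 894 J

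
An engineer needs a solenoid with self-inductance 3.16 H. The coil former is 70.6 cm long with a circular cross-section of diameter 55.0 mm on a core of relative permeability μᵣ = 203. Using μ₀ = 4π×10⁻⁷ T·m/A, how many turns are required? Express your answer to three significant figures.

N ≈ 1920 turns

A = π(d/2)² = π(2.750×10^-2 m)² = 2.376×10^-3 m².
From L = μ₀μᵣN²A/ℓ, N = √(Lℓ / (μ₀μᵣA)).
N = √[(3.16)(0.706) / ((4π×10⁻⁷)(203)×2.376×10^-3)] = √(3.681×10^6) ≈ 1918.6.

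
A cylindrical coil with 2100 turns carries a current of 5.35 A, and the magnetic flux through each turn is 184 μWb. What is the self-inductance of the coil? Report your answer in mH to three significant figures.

Self-inductance is defined by L = NΦ_B/I (flux linkage over current).
L = (2100)(1.840×10^-4 Wb)/(5.35 A) = 7.222×10^-2 H.

L ≈ 72.2 mH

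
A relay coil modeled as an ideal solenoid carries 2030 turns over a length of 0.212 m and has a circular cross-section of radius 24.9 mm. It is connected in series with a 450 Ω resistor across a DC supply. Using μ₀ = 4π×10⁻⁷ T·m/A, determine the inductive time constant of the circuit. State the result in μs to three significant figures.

A = πr² = π(2.490×10^-2 m)² = 1.948×10^-3 m².
L = μ₀N²A/ℓ = (4π×10⁻⁷)(2030)²(1.948×10^-3)/(0.212) = 4.758×10^-2 H.
τ = L/R = (4.758×10^-2)/(450) = 1.057×10^-4 s.

τ ≈ 106 μs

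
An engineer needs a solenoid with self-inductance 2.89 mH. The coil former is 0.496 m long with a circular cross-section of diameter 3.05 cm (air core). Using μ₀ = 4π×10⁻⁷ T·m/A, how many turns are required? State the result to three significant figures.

A = π(d/2)² = π(1.525×10^-2 m)² = 7.306×10^-4 m².
From L = μ₀N²A/ℓ, N = √(Lℓ / (μ₀A)).
N = √[(2.890×10^-3)(0.496) / ((4π×10⁻⁷)×7.306×10^-4)] = √(1.561×10^6) ≈ 1249.5.

N ≈ 1250 turns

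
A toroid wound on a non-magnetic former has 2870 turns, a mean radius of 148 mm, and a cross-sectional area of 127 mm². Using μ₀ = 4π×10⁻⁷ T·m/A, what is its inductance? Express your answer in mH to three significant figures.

For a thin toroid, L = μ₀N²A/(2πR).
L = (4π×10⁻⁷)(2870)²(1.270×10^-4) / (2π×0.148 m) = 1.414×10^-3 H.

L ≈ 1.41 mH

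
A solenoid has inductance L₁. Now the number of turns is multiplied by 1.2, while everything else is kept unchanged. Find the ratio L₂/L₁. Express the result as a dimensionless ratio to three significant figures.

L₂/L₁ = 1.44

For a solenoid, L ∝ μᵣN²A/ℓ.
L₂/L₁ = (1.2)^2 = 1.44.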